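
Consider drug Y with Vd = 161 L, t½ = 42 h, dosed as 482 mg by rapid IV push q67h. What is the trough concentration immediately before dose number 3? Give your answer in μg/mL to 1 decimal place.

1.3 μg/mL

f = (1/2)^(τ/t½) = (1/2)^(67/42) ≈ 0.3310.
C₀ = D/Vd = 482/161 ≈ 2.994 μg/mL.
Before the 3rd dose, 2 doses have been given. Superposition: Cmin = C₀·(f + f²).
≈ 2.994 × (0.3310 + 0.1096) ≈ 2.994 × 0.4406 ≈ 1.319 μg/mL.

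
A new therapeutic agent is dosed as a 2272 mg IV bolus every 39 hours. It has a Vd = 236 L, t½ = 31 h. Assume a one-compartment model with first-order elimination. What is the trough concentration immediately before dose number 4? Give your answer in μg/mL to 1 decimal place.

f = (1/2)^(τ/t½) = (1/2)^(39/31) ≈ 0.4181.
C₀ = D/Vd = 2272/236 ≈ 9.627 μg/mL.
Before the 4th dose, 3 doses have been given. Superposition: Cmin = C₀·(f + f² + … + f^3).
≈ 9.627 × (0.4181 + 0.1748 + 0.0731) ≈ 9.627 × 0.6660 ≈ 6.412 μg/mL.

6.4 μg/mL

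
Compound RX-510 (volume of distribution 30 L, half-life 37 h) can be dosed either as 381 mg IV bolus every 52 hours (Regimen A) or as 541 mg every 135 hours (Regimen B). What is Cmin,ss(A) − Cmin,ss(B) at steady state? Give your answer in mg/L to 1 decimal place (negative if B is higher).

Regimen A: f = (1/2)^(52/37) ≈ 0.3775; Cmin,ss = (381/30)·f/(1−f) ≈ 7.702 mg/L.
Regimen B: f = (1/2)^(135/37) ≈ 0.0797; Cmin,ss = (541/30)·f/(1−f) ≈ 1.562 mg/L.
Difference ≈ 7.702 − 1.562 ≈ 6.140 mg/L.

6.1 mg/L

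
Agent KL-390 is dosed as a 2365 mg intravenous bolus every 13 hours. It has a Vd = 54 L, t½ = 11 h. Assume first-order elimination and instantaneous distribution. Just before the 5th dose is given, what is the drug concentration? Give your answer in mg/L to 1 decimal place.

33.2 mg/L

f = (1/2)^(τ/t½) = (1/2)^(13/11) ≈ 0.4408.
C₀ = D/Vd = 2365/54 ≈ 43.796 mg/L.
Before the 5th dose, 4 doses have been given. Superposition: Cmin = C₀·(f + f² + … + f^4).
≈ 43.796 × (0.4408 + 0.1943 + 0.0856 + 0.0378) ≈ 43.796 × 0.7585 ≈ 33.219 mg/L.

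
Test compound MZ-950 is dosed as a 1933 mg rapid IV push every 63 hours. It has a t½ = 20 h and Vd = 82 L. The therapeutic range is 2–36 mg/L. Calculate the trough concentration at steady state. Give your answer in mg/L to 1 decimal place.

k = ln2/t½ = ln2/20 ≈ 0.034657 h⁻¹; fraction remaining f = e^(−kτ) = e^(−0.034657×63) ≈ 0.1127.
At steady state, accumulation factor R = 1/(1 − e^(−kτ)) ≈ 1.1270.
Each bolus raises the concentration by D/Vd = 1933/82 ≈ 23.573 mg/L.
Steady-state peak Cmax,ss = C₀·R ≈ 23.573 × 1.1270 ≈ 26.567 mg/L.
Steady-state trough Cmin,ss = Cmax,ss·f ≈ 26.567 × 0.1127 ≈ 2.994 mg/L.
Trough 3.0 mg/L vs MEC 2 mg/L: adequate.

3.0 mg/L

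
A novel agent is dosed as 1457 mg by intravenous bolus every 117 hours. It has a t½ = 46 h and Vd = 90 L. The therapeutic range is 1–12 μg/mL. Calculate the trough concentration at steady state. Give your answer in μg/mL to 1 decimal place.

Over one 117-h interval, 117/46 ≈ 2.5435 half-lives elapse, leaving f ≈ 0.1715 of each dose.
At steady state, accumulation factor R = 1/(1 − e^(−kτ)) ≈ 1.2070.
Single-dose peak C₀ = D/Vd = 1457/90 ≈ 16.189 μg/mL.
Cmax,ss = C₀/(1 − f) ≈ 16.189/0.8285 ≈ 19.540 μg/mL.
One interval later, Cmin,ss = Cmax,ss·e^(−kτ) ≈ 19.540 × 0.1715 ≈ 3.351 μg/mL.
Trough 3.4 μg/mL vs MEC 1 μg/mL: adequate.

3.4 μg/mL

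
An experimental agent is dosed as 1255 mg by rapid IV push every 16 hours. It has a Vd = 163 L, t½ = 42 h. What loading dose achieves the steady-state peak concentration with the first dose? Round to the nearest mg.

5408 mg

f = (1/2)^(16/42) ≈ 0.767930; accumulation ratio R = 1/(1−f) ≈ 4.30904.
Loading dose to hit Cmax,ss on first dose: D_load = D_maint·R ≈ 1255 × 4.30904 ≈ 5407.85 mg.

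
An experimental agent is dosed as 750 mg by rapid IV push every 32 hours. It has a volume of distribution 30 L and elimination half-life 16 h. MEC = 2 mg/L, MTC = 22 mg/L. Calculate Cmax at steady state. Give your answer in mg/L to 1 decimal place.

33.3 mg/L

The dosing interval is 2 half-lives, so f = 2^(−2) = 0.25.
Accumulation ratio R = 1/(1 − f) = 1/0.75 = 4/3.
Single-dose peak C₀ = D/Vd = 750/30 = 25 mg/L.
Steady-state peak Cmax,ss = C₀·R = 25 × 4/3 ≈ 33.333 mg/L.
Peak 33.3 mg/L vs MTC 22 mg/L: exceeds toxic threshold.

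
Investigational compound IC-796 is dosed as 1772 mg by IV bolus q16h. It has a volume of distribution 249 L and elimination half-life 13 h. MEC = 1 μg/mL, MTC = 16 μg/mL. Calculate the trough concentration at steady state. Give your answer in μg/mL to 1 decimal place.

k = ln2/t½ = ln2/13 ≈ 0.053319 h⁻¹; fraction remaining f = e^(−kτ) = e^(−0.053319×16) ≈ 0.4261.
Single-dose peak C₀ = D/Vd = 1772/249 ≈ 7.116 μg/mL.
Steady-state trough Cmin,ss = C₀·f/(1−f) ≈ 7.116 × 0.4261/0.5739 ≈ 5.283 μg/mL.
Trough 5.3 μg/mL vs MEC 1 μg/mL: adequate.

5.3 μg/mL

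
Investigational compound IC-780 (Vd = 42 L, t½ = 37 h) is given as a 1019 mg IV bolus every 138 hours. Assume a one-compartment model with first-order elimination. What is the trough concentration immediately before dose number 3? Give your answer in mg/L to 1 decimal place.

2.0 mg/L

f = (1/2)^(τ/t½) = (1/2)^(138/37) ≈ 0.0754.
C₀ = D/Vd = 1019/42 ≈ 24.262 mg/L.
Before the 3rd dose, 2 doses have been given. Superposition: Cmin = C₀·(f + f²).
≈ 24.262 × (0.0754 + 0.0057) ≈ 24.262 × 0.0811 ≈ 1.968 mg/L.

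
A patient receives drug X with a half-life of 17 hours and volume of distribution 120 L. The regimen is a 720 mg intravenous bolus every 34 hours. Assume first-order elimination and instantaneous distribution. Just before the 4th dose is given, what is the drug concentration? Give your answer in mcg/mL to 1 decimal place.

f = (1/2)^(τ/t½) = (1/2)^(34/17) ≈ 0.2500.
C₀ = D/Vd = 720/120 ≈ 6.000 mcg/mL.
Before the 4th dose, 3 doses have been given. Superposition: Cmin = C₀·(f + f² + … + f^3).
≈ 6.000 × (0.2500 + 0.0625 + 0.0156) ≈ 6.000 × 0.3281 ≈ 1.969 mcg/mL.

2.0 mcg/mL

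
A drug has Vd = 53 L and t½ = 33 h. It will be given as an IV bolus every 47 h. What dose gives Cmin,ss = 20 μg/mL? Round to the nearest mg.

τ/t½ = 47/33 ≈ 1.4242, so f = (1/2)^(47/33) ≈ 0.372615.
Cmin,ss = (D/Vd)·f/(1−f), so D = Cmin,ss·Vd·(1−f)/f.
D = 20 × 53 × (1−f)/f ≈ 20 × 53 × 1.68374 ≈ 1784.76 mg.

1785 mg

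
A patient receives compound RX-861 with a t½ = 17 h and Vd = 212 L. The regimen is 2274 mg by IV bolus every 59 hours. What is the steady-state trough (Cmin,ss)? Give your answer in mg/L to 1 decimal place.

k = ln2/t½ = ln2/17 ≈ 0.040773 h⁻¹; fraction remaining f = e^(−kτ) = e^(−0.040773×59) ≈ 0.0902.
Single-dose peak C₀ = D/Vd = 2274/212 ≈ 10.726 mg/L.
Steady-state trough Cmin,ss = C₀·f/(1−f) ≈ 10.726 × 0.0902/0.9098 ≈ 1.063 mg/L.

1.1 mg/L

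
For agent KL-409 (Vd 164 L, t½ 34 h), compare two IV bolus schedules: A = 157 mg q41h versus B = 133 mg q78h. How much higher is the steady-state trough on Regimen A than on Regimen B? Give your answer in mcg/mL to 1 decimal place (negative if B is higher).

0.5 mcg/mL

Regimen A: f = (1/2)^(41/34) ≈ 0.4335; Cmin,ss = (157/164)·f/(1−f) ≈ 0.733 mcg/mL.
Regimen B: f = (1/2)^(78/34) ≈ 0.2039; Cmin,ss = (133/164)·f/(1−f) ≈ 0.208 mcg/mL.
Difference ≈ 0.733 − 0.208 ≈ 0.525 mcg/mL.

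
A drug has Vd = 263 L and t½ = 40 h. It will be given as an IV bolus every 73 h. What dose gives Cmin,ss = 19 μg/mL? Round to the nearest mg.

12708 mg

τ/t½ = 73/40 ≈ 1.825, so f = (1/2)^(73/40) ≈ 0.282241.
Cmin,ss = (D/Vd)·f/(1−f), so D = Cmin,ss·Vd·(1−f)/f.
D = 19 × 263 × (1−f)/f ≈ 19 × 263 × 2.54307 ≈ 12707.72 mg.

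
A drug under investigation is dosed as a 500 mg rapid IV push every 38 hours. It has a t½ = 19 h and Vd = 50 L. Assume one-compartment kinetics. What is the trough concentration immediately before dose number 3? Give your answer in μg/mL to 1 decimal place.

3.1 μg/mL

f = (1/2)^(τ/t½) = (1/2)^(38/19) ≈ 0.2500.
C₀ = D/Vd = 500/50 ≈ 10.000 μg/mL.
Before the 3rd dose, 2 doses have been given. Superposition: Cmin = C₀·(f + f²).
≈ 10.000 × (0.2500 + 0.0625) ≈ 10.000 × 0.3125 ≈ 3.125 μg/mL.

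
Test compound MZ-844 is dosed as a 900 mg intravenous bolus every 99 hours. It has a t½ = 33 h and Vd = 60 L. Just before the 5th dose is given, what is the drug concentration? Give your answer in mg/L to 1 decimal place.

2.1 mg/L

f = (1/2)^(τ/t½) = (1/2)^(99/33) ≈ 0.1250.
C₀ = D/Vd = 900/60 ≈ 15.000 mg/L.
Before the 5th dose, 4 doses have been given. Superposition: Cmin = C₀·(f + f² + … + f^4).
≈ 15.000 × (0.1250 + 0.0156 + 0.0020 + 0.0002) ≈ 15.000 × 0.1428 ≈ 2.142 mg/L.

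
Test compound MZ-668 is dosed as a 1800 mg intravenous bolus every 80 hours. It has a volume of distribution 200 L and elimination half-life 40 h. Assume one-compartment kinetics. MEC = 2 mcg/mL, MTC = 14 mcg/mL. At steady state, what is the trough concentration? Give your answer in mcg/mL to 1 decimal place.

3.0 mcg/mL

The dosing interval is 2 half-lives, so f = 2^(−2) = 0.25.
At steady state, R = 1/(1 − 0.25) = 4/3.
Single-dose peak C₀ = D/Vd = 1800/200 = 9 mcg/mL.
Steady-state peak Cmax,ss = C₀·R = 9 × 4/3 ≈ 12.000 mcg/mL.
Steady-state trough Cmin,ss = Cmax,ss·f ≈ 12.000 × 0.25 ≈ 3.000 mcg/mL.
Trough 3.0 mcg/mL vs MEC 2 mcg/mL: adequate.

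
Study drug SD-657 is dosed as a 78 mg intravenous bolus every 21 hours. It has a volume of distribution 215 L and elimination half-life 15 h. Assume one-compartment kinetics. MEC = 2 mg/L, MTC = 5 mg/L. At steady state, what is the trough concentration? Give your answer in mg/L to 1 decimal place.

0.2 mg/L

k = ln2/t½ = ln2/15 ≈ 0.046210 h⁻¹; fraction remaining f = e^(−kτ) = e^(−0.046210×21) ≈ 0.3789.
At steady state, accumulation factor R = 1/(1 − e^(−kτ)) ≈ 1.6100.
Single-dose peak C₀ = D/Vd = 78/215 ≈ 0.363 mg/L.
Cmax,ss = C₀/(1 − f) ≈ 0.363/0.6211 ≈ 0.584 mg/L.
Steady-state trough Cmin,ss = Cmax,ss·f ≈ 0.584 × 0.3789 ≈ 0.221 mg/L.
Trough 0.2 mg/L vs MEC 2 mg/L: subtherapeutic.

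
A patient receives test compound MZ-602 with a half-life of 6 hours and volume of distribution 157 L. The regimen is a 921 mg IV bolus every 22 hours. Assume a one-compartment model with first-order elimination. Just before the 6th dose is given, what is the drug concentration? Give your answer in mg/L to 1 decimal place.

0.5 mg/L

f = (1/2)^(τ/t½) = (1/2)^(22/6) ≈ 0.0787.
C₀ = D/Vd = 921/157 ≈ 5.866 mg/L.
Before the 6th dose, 5 doses have been given. Superposition: Cmin = C₀·(f + f² + … + f^5).
≈ 5.866 × (0.0787 + 0.0062 + 0.0005 + 0.0000 + 0.0000) ≈ 5.866 × 0.0854 ≈ 0.501 mg/L.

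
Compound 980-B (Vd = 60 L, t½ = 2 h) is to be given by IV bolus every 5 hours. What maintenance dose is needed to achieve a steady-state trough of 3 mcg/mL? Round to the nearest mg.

838 mg

τ/t½ = 5/2 ≈ 2.5, so f = (1/2)^(5/2) ≈ 0.176777.
Cmin,ss = (D/Vd)·f/(1−f), so D = Cmin,ss·Vd·(1−f)/f.
D = 3 × 60 × (1−f)/f ≈ 3 × 60 × 4.65684 ≈ 838.23 mg.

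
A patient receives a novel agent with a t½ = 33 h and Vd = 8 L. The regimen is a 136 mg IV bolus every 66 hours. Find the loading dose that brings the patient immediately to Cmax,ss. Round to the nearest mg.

181 mg

f = (1/2)^(66/33) ≈ 0.250000; accumulation ratio R = 1/(1−f) ≈ 1.33333.
Loading dose to hit Cmax,ss on first dose: D_load = D_maint·R ≈ 136 × 1.33333 ≈ 181.33 mg.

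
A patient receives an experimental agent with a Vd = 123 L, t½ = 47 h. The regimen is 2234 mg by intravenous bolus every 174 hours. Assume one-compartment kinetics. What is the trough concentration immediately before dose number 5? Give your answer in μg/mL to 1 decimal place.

1.5 μg/mL

f = (1/2)^(τ/t½) = (1/2)^(174/47) ≈ 0.0768.
C₀ = D/Vd = 2234/123 ≈ 18.163 μg/mL.
Before the 5th dose, 4 doses have been given. Superposition: Cmin = C₀·(f + f² + … + f^4).
≈ 18.163 × (0.0768 + 0.0059 + 0.0005 + 0.0000) ≈ 18.163 × 0.0832 ≈ 1.511 μg/mL.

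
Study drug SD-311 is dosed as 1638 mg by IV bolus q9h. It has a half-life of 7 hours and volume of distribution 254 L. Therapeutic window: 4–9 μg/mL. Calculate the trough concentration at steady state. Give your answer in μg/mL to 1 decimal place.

Over one 9-h interval, 9/7 ≈ 1.2857 half-lives elapse, leaving f ≈ 0.4102 of each dose.
Accumulation ratio R = 1/(1 − f) ≈ 1/0.5898 ≈ 1.6955.
Single-dose peak C₀ = D/Vd = 1638/254 ≈ 6.449 μg/mL.
Cmax,ss = C₀/(1 − f) ≈ 6.449/0.5898 ≈ 10.934 μg/mL.
Steady-state trough Cmin,ss = Cmax,ss·f ≈ 10.934 × 0.4102 ≈ 4.485 μg/mL.
Trough 4.5 μg/mL vs MEC 4 μg/mL: adequate.

4.5 μg/mL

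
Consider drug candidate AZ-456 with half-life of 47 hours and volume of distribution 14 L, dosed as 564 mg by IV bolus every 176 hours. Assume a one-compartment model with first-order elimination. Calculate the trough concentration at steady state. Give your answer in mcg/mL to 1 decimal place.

Over one 176-h interval, 176/47 ≈ 3.7447 half-lives elapse, leaving f ≈ 0.0746 of each dose.
Each bolus raises the concentration by D/Vd = 564/14 ≈ 40.286 mcg/mL.
Steady-state trough Cmin,ss = C₀·f/(1−f) ≈ 40.286 × 0.0746/0.9254 ≈ 3.248 mcg/mL.

3.2 mcg/mL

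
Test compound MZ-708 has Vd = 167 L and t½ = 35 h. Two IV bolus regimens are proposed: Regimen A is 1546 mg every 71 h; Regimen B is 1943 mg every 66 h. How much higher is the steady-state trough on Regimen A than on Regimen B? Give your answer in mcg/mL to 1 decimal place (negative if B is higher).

Regimen A: f = (1/2)^(71/35) ≈ 0.2451; Cmin,ss = (1546/167)·f/(1−f) ≈ 3.006 mcg/mL.
Regimen B: f = (1/2)^(66/35) ≈ 0.2706; Cmin,ss = (1943/167)·f/(1−f) ≈ 4.316 mcg/mL.
Difference ≈ 3.006 − 4.316 ≈ -1.310 mcg/mL.

-1.3 mcg/mL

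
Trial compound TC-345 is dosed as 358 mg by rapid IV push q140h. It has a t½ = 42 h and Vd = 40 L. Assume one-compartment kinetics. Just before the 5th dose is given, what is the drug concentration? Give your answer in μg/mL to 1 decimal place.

f = (1/2)^(τ/t½) = (1/2)^(140/42) ≈ 0.0992.
C₀ = D/Vd = 358/40 ≈ 8.950 μg/mL.
Before the 5th dose, 4 doses have been given. Superposition: Cmin = C₀·(f + f² + … + f^4).
≈ 8.950 × (0.0992 + 0.0098 + 0.0010 + 0.0001) ≈ 8.950 × 0.1101 ≈ 0.985 μg/mL.

1.0 μg/mL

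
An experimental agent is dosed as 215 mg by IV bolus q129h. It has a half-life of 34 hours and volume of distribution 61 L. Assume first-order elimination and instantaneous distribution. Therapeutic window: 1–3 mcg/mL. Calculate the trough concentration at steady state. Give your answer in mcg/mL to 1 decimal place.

0.3 mcg/mL

τ/t½ = 129/34 ≈ 3.7941, so fraction remaining f = (1/2)^(129/34) ≈ 0.0721.
Single-dose peak C₀ = D/Vd = 215/61 ≈ 3.525 mcg/mL.
Steady-state trough Cmin,ss = C₀·f/(1−f) ≈ 3.525 × 0.0721/0.9279 ≈ 0.274 mcg/mL.
Trough 0.3 mcg/mL vs MEC 1 mcg/mL: subtherapeutic.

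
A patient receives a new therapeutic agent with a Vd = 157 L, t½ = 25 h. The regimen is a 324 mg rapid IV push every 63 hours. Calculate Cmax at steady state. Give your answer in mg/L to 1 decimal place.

2.5 mg/L

Over one 63-h interval, 63/25 ≈ 2.52 half-lives elapse, leaving f ≈ 0.1743 of each dose.
Accumulation ratio R = 1/(1 − f) ≈ 1/0.8257 ≈ 1.2111.
Single-dose peak C₀ = D/Vd = 324/157 ≈ 2.064 mg/L.
Steady-state peak Cmax,ss = C₀·R ≈ 2.064 × 1.2111 ≈ 2.500 mg/L.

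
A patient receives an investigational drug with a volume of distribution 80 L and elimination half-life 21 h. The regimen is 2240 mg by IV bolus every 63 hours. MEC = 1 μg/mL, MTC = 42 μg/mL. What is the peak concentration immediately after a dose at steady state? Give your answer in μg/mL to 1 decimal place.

32.0 μg/mL

The dosing interval is 3 half-lives, so f = 2^(−3) = 0.125.
At steady state, R = 1/(1 − 0.125) = 8/7.
Single-dose peak C₀ = D/Vd = 2240/80 = 28 μg/mL.
Steady-state peak Cmax,ss = C₀·R = 28 × 8/7 ≈ 32.000 μg/mL.
Peak 32.0 μg/mL vs MTC 42 μg/mL: below toxic threshold.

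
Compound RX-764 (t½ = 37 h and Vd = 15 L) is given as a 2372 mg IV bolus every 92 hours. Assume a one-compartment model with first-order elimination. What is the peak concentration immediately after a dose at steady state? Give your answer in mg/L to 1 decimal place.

τ/t½ = 92/37 ≈ 2.4865, so fraction remaining f = (1/2)^(92/37) ≈ 0.1784.
Accumulation ratio R = 1/(1 − f) ≈ 1/0.8216 ≈ 1.2171.
Single-dose peak C₀ = D/Vd = 2372/15 ≈ 158.133 mg/L.
Cmax,ss = C₀/(1 − f) ≈ 158.133/0.8216 ≈ 192.470 mg/L.

192.5 mg/L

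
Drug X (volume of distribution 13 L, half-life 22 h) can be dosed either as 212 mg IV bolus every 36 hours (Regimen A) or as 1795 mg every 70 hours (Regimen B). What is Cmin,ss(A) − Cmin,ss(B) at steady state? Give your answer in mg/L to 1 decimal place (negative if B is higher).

Regimen A: f = (1/2)^(36/22) ≈ 0.3217; Cmin,ss = (212/13)·f/(1−f) ≈ 7.734 mg/L.
Regimen B: f = (1/2)^(70/22) ≈ 0.1102; Cmin,ss = (1795/13)·f/(1−f) ≈ 17.101 mg/L.
Difference ≈ 7.734 − 17.101 ≈ -9.367 mg/L.

-9.4 mg/L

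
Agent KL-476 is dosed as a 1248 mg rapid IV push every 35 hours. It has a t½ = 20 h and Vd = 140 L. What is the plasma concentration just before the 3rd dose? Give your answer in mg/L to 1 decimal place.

3.4 mg/L

f = (1/2)^(τ/t½) = (1/2)^(35/20) ≈ 0.2973.
C₀ = D/Vd = 1248/140 ≈ 8.914 mg/L.
Before the 3rd dose, 2 doses have been given. Superposition: Cmin = C₀·(f + f²).
≈ 8.914 × (0.2973 + 0.0884) ≈ 8.914 × 0.3857 ≈ 3.438 mg/L.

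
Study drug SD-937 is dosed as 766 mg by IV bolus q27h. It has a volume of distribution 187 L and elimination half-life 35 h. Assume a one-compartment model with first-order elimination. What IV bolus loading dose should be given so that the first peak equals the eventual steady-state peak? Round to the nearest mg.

1850 mg

f = (1/2)^(27/35) ≈ 0.585837; accumulation ratio R = 1/(1−f) ≈ 2.41451.
Loading dose to hit Cmax,ss on first dose: D_load = D_maint·R ≈ 766 × 2.41451 ≈ 1849.51 mg.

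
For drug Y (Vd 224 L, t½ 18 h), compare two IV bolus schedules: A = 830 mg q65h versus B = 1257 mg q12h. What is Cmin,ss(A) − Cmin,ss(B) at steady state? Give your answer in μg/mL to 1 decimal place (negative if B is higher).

-9.2 μg/mL

Regimen A: f = (1/2)^(65/18) ≈ 0.0818; Cmin,ss = (830/224)·f/(1−f) ≈ 0.330 μg/mL.
Regimen B: f = (1/2)^(12/18) ≈ 0.6300; Cmin,ss = (1257/224)·f/(1−f) ≈ 9.555 μg/mL.
Difference ≈ 0.330 − 9.555 ≈ -9.225 μg/mL.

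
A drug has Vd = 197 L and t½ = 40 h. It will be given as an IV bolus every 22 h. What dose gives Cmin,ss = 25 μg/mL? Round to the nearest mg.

2286 mg

τ/t½ = 22/40 ≈ 0.55, so f = (1/2)^(22/40) ≈ 0.683020.
Cmin,ss = (D/Vd)·f/(1−f), so D = Cmin,ss·Vd·(1−f)/f.
D = 25 × 197 × (1−f)/f ≈ 25 × 197 × 0.46409 ≈ 2285.64 mg.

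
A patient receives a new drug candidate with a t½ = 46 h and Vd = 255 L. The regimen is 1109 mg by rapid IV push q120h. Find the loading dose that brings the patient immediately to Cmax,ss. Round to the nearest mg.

1326 mg

f = (1/2)^(120/46) ≈ 0.163947; accumulation ratio R = 1/(1−f) ≈ 1.19610.
Loading dose to hit Cmax,ss on first dose: D_load = D_maint·R ≈ 1109 × 1.19610 ≈ 1326.47 mg.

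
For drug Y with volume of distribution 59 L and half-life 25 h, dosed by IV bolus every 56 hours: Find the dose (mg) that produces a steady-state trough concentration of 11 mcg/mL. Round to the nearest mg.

τ/t½ = 56/25 ≈ 2.24, so f = (1/2)^(56/25) ≈ 0.211686.
Cmin,ss = (D/Vd)·f/(1−f), so D = Cmin,ss·Vd·(1−f)/f.
D = 11 × 59 × (1−f)/f ≈ 11 × 59 × 3.72398 ≈ 2416.86 mg.

2417 mg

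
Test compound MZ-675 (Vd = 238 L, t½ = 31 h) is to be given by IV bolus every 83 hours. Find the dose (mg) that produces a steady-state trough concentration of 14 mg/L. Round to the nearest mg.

17983 mg

τ/t½ = 83/31 ≈ 2.6774, so f = (1/2)^(83/31) ≈ 0.156321.
Cmin,ss = (D/Vd)·f/(1−f), so D = Cmin,ss·Vd·(1−f)/f.
D = 14 × 238 × (1−f)/f ≈ 14 × 238 × 5.39709 ≈ 17983.10 mg.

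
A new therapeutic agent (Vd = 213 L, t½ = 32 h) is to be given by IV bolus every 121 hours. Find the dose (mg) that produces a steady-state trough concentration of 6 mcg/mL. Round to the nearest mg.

16293 mg

τ/t½ = 121/32 ≈ 3.7812, so f = (1/2)^(121/32) ≈ 0.072733.
Cmin,ss = (D/Vd)·f/(1−f), so D = Cmin,ss·Vd·(1−f)/f.
D = 6 × 213 × (1−f)/f ≈ 6 × 213 × 12.74892 ≈ 16293.12 mg.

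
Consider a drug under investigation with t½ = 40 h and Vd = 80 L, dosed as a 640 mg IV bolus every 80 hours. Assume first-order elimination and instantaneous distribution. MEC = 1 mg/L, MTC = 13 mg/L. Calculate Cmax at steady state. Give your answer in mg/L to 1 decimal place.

10.7 mg/L

τ = 80 h = 2 half-lives, so f = (1/2)^2 = 0.25.
At steady state, R = 1/(1 − 0.25) = 4/3.
Single-dose peak C₀ = D/Vd = 640/80 = 8 mg/L.
Steady-state peak Cmax,ss = C₀·R = 8 × 4/3 ≈ 10.667 mg/L.
Peak 10.7 mg/L vs MTC 13 mg/L: below toxic threshold.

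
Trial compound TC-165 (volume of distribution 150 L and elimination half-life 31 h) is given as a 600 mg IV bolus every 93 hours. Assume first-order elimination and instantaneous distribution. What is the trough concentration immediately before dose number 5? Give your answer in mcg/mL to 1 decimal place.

f = (1/2)^(τ/t½) = (1/2)^(93/31) ≈ 0.1250.
C₀ = D/Vd = 600/150 ≈ 4.000 mcg/mL.
Before the 5th dose, 4 doses have been given. Superposition: Cmin = C₀·(f + f² + … + f^4).
≈ 4.000 × (0.1250 + 0.0156 + 0.0020 + 0.0002) ≈ 4.000 × 0.1428 ≈ 0.571 mcg/mL.

0.6 mcg/mL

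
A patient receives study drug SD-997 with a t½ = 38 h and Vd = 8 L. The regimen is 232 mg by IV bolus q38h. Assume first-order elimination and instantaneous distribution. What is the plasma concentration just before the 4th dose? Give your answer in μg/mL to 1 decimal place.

25.4 μg/mL

f = (1/2)^(τ/t½) = (1/2)^(38/38) ≈ 0.5000.
C₀ = D/Vd = 232/8 ≈ 29.000 μg/mL.
Before the 4th dose, 3 doses have been given. Superposition: Cmin = C₀·(f + f² + … + f^3).
≈ 29.000 × (0.5000 + 0.2500 + 0.1250) ≈ 29.000 × 0.8750 ≈ 25.375 μg/mL.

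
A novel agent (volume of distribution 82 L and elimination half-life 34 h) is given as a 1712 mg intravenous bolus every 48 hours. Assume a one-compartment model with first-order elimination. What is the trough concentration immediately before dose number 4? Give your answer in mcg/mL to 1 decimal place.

11.9 mcg/mL

f = (1/2)^(τ/t½) = (1/2)^(48/34) ≈ 0.3759.
C₀ = D/Vd = 1712/82 ≈ 20.878 mcg/mL.
Before the 4th dose, 3 doses have been given. Superposition: Cmin = C₀·(f + f² + … + f^3).
≈ 20.878 × (0.3759 + 0.1413 + 0.0531) ≈ 20.878 × 0.5703 ≈ 11.907 mcg/mL.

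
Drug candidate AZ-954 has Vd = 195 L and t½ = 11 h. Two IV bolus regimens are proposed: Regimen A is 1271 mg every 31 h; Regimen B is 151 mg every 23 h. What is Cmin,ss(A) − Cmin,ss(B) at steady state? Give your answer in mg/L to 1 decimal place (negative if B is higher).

Regimen A: f = (1/2)^(31/11) ≈ 0.1418; Cmin,ss = (1271/195)·f/(1−f) ≈ 1.077 mg/L.
Regimen B: f = (1/2)^(23/11) ≈ 0.2347; Cmin,ss = (151/195)·f/(1−f) ≈ 0.237 mg/L.
Difference ≈ 1.077 − 0.237 ≈ 0.840 mg/L.

0.8 mg/L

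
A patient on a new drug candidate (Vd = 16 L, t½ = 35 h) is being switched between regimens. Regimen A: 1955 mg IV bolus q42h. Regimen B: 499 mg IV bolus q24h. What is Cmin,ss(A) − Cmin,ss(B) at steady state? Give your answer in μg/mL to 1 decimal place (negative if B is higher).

Regimen A: f = (1/2)^(42/35) ≈ 0.4353; Cmin,ss = (1955/16)·f/(1−f) ≈ 94.188 μg/mL.
Regimen B: f = (1/2)^(24/35) ≈ 0.6217; Cmin,ss = (499/16)·f/(1−f) ≈ 51.254 μg/mL.
Difference ≈ 94.188 − 51.254 ≈ 42.934 μg/mL.

42.9 μg/mL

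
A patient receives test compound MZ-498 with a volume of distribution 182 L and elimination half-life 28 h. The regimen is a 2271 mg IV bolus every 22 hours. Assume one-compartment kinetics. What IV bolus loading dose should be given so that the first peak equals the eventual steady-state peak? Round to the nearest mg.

5408 mg

f = (1/2)^(22/28) ≈ 0.580065; accumulation ratio R = 1/(1−f) ≈ 2.38132.
Loading dose to hit Cmax,ss on first dose: D_load = D_maint·R ≈ 2271 × 2.38132 ≈ 5407.98 mg.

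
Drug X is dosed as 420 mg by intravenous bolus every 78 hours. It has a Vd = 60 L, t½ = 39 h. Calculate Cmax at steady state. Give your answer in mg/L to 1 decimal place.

9.3 mg/L

The dosing interval is 2 half-lives, so f = 2^(−2) = 0.25.
Accumulation ratio R = 1/(1 − f) = 1/0.75 = 4/3.
Single-dose peak C₀ = D/Vd = 420/60 = 7 mg/L.
Steady-state peak Cmax,ss = C₀·R = 7 × 4/3 ≈ 9.333 mg/L.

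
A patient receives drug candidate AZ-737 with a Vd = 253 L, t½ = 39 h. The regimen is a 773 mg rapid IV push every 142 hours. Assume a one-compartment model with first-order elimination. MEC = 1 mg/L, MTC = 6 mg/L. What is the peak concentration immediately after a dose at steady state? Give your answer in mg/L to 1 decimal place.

3.3 mg/L

k = ln2/t½ = ln2/39 ≈ 0.017773 h⁻¹; fraction remaining f = e^(−kτ) = e^(−0.017773×142) ≈ 0.0802.
Accumulation ratio R = 1/(1 − f) ≈ 1/0.9198 ≈ 1.0872.
Single-dose peak C₀ = D/Vd = 773/253 ≈ 3.055 mg/L.
Cmax,ss = C₀/(1 − f) ≈ 3.055/0.9198 ≈ 3.321 mg/L.
Peak 3.3 mg/L vs MTC 6 mg/L: below toxic threshold.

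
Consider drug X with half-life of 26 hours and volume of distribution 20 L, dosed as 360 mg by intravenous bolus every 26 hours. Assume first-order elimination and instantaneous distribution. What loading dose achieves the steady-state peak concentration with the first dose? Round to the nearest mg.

720 mg

f = (1/2)^(26/26) ≈ 0.500000; accumulation ratio R = 1/(1−f) ≈ 2.00000.
Loading dose to hit Cmax,ss on first dose: D_load = D_maint·R ≈ 360 × 2.00000 ≈ 720.00 mg.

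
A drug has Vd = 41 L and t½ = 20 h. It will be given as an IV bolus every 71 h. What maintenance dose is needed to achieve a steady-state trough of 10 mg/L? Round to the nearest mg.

τ/t½ = 71/20 ≈ 3.55, so f = (1/2)^(71/20) ≈ 0.085378.
Cmin,ss = (D/Vd)·f/(1−f), so D = Cmin,ss·Vd·(1−f)/f.
D = 10 × 41 × (1−f)/f ≈ 10 × 41 × 10.71262 ≈ 4392.17 mg.

4392 mg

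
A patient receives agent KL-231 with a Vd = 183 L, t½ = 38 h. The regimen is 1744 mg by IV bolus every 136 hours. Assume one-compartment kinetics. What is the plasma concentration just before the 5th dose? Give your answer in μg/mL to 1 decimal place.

f = (1/2)^(τ/t½) = (1/2)^(136/38) ≈ 0.0837.
C₀ = D/Vd = 1744/183 ≈ 9.530 μg/mL.
Before the 5th dose, 4 doses have been given. Superposition: Cmin = C₀·(f + f² + … + f^4).
≈ 9.530 × (0.0837 + 0.0070 + 0.0006 + 0.0000) ≈ 9.530 × 0.0913 ≈ 0.870 μg/mL.

0.9 μg/mL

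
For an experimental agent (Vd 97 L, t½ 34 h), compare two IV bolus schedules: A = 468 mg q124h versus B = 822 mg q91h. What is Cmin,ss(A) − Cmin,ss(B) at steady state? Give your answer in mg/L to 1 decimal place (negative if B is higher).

Regimen A: f = (1/2)^(124/34) ≈ 0.0798; Cmin,ss = (468/97)·f/(1−f) ≈ 0.418 mg/L.
Regimen B: f = (1/2)^(91/34) ≈ 0.1564; Cmin,ss = (822/97)·f/(1−f) ≈ 1.571 mg/L.
Difference ≈ 0.418 − 1.571 ≈ -1.153 mg/L.

-1.2 mg/L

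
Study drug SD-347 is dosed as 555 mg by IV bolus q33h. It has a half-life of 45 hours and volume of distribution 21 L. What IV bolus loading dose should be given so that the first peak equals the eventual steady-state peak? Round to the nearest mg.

1393 mg

f = (1/2)^(33/45) ≈ 0.601513; accumulation ratio R = 1/(1−f) ≈ 2.50949.
Loading dose to hit Cmax,ss on first dose: D_load = D_maint·R ≈ 555 × 2.50949 ≈ 1392.77 mg.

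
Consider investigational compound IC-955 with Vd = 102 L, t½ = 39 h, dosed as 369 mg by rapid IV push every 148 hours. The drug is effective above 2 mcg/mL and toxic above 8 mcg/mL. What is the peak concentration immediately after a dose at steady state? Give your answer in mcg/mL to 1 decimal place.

3.9 mcg/mL

Over one 148-h interval, 148/39 ≈ 3.7949 half-lives elapse, leaving f ≈ 0.0720 of each dose.
At steady state, accumulation factor R = 1/(1 − e^(−kτ)) ≈ 1.0776.
Each bolus raises the concentration by D/Vd = 369/102 ≈ 3.618 mcg/mL.
Cmax,ss = C₀/(1 − f) ≈ 3.618/0.9280 ≈ 3.899 mcg/mL.
Peak 3.9 mcg/mL vs MTC 8 mcg/mL: below toxic threshold.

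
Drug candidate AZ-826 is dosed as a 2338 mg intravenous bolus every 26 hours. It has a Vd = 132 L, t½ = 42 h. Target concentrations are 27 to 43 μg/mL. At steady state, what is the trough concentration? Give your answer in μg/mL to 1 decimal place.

33.1 μg/mL

Over one 26-h interval, 26/42 ≈ 0.61905 half-lives elapse, leaving f ≈ 0.6511 of each dose.
Accumulation ratio R = 1/(1 − f) ≈ 1/0.3489 ≈ 2.8662.
Each bolus raises the concentration by D/Vd = 2338/132 ≈ 17.712 μg/mL.
Steady-state peak Cmax,ss = C₀·R ≈ 17.712 × 2.8662 ≈ 50.766 μg/mL.
One interval later, Cmin,ss = Cmax,ss·e^(−kτ) ≈ 50.766 × 0.6511 ≈ 33.054 μg/mL.
Trough 33.1 μg/mL vs MEC 27 μg/mL: adequate.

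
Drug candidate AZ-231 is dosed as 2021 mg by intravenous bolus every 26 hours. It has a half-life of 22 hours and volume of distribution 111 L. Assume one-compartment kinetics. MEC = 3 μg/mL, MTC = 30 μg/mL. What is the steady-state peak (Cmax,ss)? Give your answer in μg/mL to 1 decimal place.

32.6 μg/mL

τ/t½ = 26/22 ≈ 1.1818, so fraction remaining f = (1/2)^(26/22) ≈ 0.4408.
At steady state, accumulation factor R = 1/(1 − e^(−kτ)) ≈ 1.7883.
Each bolus raises the concentration by D/Vd = 2021/111 ≈ 18.207 μg/mL.
Steady-state peak Cmax,ss = C₀·R ≈ 18.207 × 1.7883 ≈ 32.560 μg/mL.
Peak 32.6 μg/mL vs MTC 30 μg/mL: exceeds toxic threshold.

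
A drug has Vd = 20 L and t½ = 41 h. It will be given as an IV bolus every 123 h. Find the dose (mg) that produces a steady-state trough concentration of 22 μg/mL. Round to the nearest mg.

τ/t½ = 123/41 ≈ 3, so f = (1/2)^(123/41) ≈ 0.125000.
Cmin,ss = (D/Vd)·f/(1−f), so D = Cmin,ss·Vd·(1−f)/f.
D = 22 × 20 × (1−f)/f ≈ 22 × 20 × 7.00000 ≈ 3080.00 mg.

3080 mg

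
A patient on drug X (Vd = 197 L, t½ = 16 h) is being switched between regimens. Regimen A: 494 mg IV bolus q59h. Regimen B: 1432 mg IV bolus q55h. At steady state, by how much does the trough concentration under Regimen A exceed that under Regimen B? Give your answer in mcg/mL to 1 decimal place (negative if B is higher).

Regimen A: f = (1/2)^(59/16) ≈ 0.0776; Cmin,ss = (494/197)·f/(1−f) ≈ 0.211 mcg/mL.
Regimen B: f = (1/2)^(55/16) ≈ 0.0923; Cmin,ss = (1432/197)·f/(1−f) ≈ 0.739 mcg/mL.
Difference ≈ 0.211 − 0.739 ≈ -0.528 mcg/mL.

-0.5 mcg/mL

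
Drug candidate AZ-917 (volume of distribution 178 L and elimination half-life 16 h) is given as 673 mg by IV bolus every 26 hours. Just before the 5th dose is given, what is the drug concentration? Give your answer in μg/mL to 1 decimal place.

1.8 μg/mL

f = (1/2)^(τ/t½) = (1/2)^(26/16) ≈ 0.3242.
C₀ = D/Vd = 673/178 ≈ 3.781 μg/mL.
Before the 5th dose, 4 doses have been given. Superposition: Cmin = C₀·(f + f² + … + f^4).
≈ 3.781 × (0.3242 + 0.1051 + 0.0341 + 0.0110) ≈ 3.781 × 0.4744 ≈ 1.794 μg/mL.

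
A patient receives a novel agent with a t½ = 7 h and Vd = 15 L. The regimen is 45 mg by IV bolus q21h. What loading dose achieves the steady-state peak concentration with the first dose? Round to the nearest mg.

f = (1/2)^(21/7) ≈ 0.125000; accumulation ratio R = 1/(1−f) ≈ 1.14286.
Loading dose to hit Cmax,ss on first dose: D_load = D_maint·R ≈ 45 × 1.14286 ≈ 51.43 mg.

51 mg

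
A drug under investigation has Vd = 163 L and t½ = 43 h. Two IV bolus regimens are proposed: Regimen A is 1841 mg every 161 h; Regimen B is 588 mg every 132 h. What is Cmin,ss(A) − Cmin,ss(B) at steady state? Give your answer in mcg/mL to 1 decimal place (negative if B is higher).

Regimen A: f = (1/2)^(161/43) ≈ 0.0746; Cmin,ss = (1841/163)·f/(1−f) ≈ 0.910 mcg/mL.
Regimen B: f = (1/2)^(132/43) ≈ 0.1191; Cmin,ss = (588/163)·f/(1−f) ≈ 0.488 mcg/mL.
Difference ≈ 0.910 − 0.488 ≈ 0.422 mcg/mL.

0.4 mcg/mL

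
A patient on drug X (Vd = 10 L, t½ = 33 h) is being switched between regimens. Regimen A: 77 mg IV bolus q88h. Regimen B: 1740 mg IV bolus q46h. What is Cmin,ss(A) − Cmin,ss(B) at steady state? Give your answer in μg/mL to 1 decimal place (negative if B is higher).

Regimen A: f = (1/2)^(88/33) ≈ 0.1575; Cmin,ss = (77/10)·f/(1−f) ≈ 1.439 μg/mL.
Regimen B: f = (1/2)^(46/33) ≈ 0.3805; Cmin,ss = (1740/10)·f/(1−f) ≈ 106.872 μg/mL.
Difference ≈ 1.439 − 106.872 ≈ -105.433 μg/mL.

-105.4 μg/mL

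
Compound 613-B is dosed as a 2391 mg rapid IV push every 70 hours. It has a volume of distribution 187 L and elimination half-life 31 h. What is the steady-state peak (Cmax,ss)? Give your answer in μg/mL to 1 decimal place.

τ/t½ = 70/31 ≈ 2.2581, so fraction remaining f = (1/2)^(70/31) ≈ 0.2091.
Accumulation ratio R = 1/(1 − f) ≈ 1/0.7909 ≈ 1.2644.
Each bolus raises the concentration by D/Vd = 2391/187 ≈ 12.786 μg/mL.
Steady-state peak Cmax,ss = C₀·R ≈ 12.786 × 1.2644 ≈ 16.167 μg/mL.

16.2 μg/mL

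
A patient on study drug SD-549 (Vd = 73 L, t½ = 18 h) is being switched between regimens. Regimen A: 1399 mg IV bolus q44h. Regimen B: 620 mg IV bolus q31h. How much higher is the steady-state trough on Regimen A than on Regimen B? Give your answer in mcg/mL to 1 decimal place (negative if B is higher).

0.6 mcg/mL

Regimen A: f = (1/2)^(44/18) ≈ 0.1837; Cmin,ss = (1399/73)·f/(1−f) ≈ 4.313 mcg/mL.
Regimen B: f = (1/2)^(31/18) ≈ 0.3031; Cmin,ss = (620/73)·f/(1−f) ≈ 3.694 mcg/mL.
Difference ≈ 4.313 − 3.694 ≈ 0.619 mcg/mL.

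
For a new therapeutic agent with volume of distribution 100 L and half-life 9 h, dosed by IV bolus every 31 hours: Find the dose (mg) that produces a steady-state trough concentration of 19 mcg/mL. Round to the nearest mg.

τ/t½ = 31/9 ≈ 3.4444, so f = (1/2)^(31/9) ≈ 0.091858.
Cmin,ss = (D/Vd)·f/(1−f), so D = Cmin,ss·Vd·(1−f)/f.
D = 19 × 100 × (1−f)/f ≈ 19 × 100 × 9.88637 ≈ 18784.10 mg.

18784 mg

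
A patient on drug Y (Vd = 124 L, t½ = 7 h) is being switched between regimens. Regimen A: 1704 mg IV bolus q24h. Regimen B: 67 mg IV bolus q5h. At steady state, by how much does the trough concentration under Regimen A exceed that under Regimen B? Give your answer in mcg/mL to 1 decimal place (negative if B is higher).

0.6 mcg/mL

Regimen A: f = (1/2)^(24/7) ≈ 0.0929; Cmin,ss = (1704/124)·f/(1−f) ≈ 1.407 mcg/mL.
Regimen B: f = (1/2)^(5/7) ≈ 0.6095; Cmin,ss = (67/124)·f/(1−f) ≈ 0.843 mcg/mL.
Difference ≈ 1.407 − 0.843 ≈ 0.564 mcg/mL.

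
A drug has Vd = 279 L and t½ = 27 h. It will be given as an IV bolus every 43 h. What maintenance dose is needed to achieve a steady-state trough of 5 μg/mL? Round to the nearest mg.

2812 mg

τ/t½ = 43/27 ≈ 1.5926, so f = (1/2)^(43/27) ≈ 0.331575.
Cmin,ss = (D/Vd)·f/(1−f), so D = Cmin,ss·Vd·(1−f)/f.
D = 5 × 279 × (1−f)/f ≈ 5 × 279 × 2.01591 ≈ 2812.19 mg.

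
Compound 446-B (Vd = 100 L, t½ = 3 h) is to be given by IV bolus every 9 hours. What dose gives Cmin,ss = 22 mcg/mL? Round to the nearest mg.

15400 mg

τ/t½ = 9/3 ≈ 3, so f = (1/2)^(9/3) ≈ 0.125000.
Cmin,ss = (D/Vd)·f/(1−f), so D = Cmin,ss·Vd·(1−f)/f.
D = 22 × 100 × (1−f)/f ≈ 22 × 100 × 7.00000 ≈ 15400.00 mg.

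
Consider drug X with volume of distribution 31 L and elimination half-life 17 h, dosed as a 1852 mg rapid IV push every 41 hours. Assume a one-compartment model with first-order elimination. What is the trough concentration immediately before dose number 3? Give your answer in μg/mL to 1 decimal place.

f = (1/2)^(τ/t½) = (1/2)^(41/17) ≈ 0.1879.
C₀ = D/Vd = 1852/31 ≈ 59.742 μg/mL.
Before the 3rd dose, 2 doses have been given. Superposition: Cmin = C₀·(f + f²).
≈ 59.742 × (0.1879 + 0.0353) ≈ 59.742 × 0.2232 ≈ 13.334 μg/mL.

13.3 μg/mL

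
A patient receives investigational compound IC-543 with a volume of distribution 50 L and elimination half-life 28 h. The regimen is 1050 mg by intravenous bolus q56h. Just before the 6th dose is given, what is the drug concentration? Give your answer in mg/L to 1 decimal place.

f = (1/2)^(τ/t½) = (1/2)^(56/28) ≈ 0.2500.
C₀ = D/Vd = 1050/50 ≈ 21.000 mg/L.
Before the 6th dose, 5 doses have been given. Superposition: Cmin = C₀·(f + f² + … + f^5).
≈ 21.000 × (0.2500 + 0.0625 + 0.0156 + 0.0039 + 0.0010) ≈ 21.000 × 0.3330 ≈ 6.993 mg/L.

7.0 mg/L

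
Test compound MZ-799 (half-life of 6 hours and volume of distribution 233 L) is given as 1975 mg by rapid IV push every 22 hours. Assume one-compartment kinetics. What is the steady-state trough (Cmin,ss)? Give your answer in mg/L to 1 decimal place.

0.7 mg/L

Over one 22-h interval, 22/6 ≈ 3.6667 half-lives elapse, leaving f ≈ 0.0787 of each dose.
Single-dose peak C₀ = D/Vd = 1975/233 ≈ 8.476 mg/L.
Steady-state trough Cmin,ss = C₀·f/(1−f) ≈ 8.476 × 0.0787/0.9213 ≈ 0.724 mg/L.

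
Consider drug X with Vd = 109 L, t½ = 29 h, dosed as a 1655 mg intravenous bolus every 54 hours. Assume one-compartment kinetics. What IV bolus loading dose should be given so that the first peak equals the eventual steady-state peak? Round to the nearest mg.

2283 mg

f = (1/2)^(54/29) ≈ 0.275082; accumulation ratio R = 1/(1−f) ≈ 1.37947.
Loading dose to hit Cmax,ss on first dose: D_load = D_maint·R ≈ 1655 × 1.37947 ≈ 2283.02 mg.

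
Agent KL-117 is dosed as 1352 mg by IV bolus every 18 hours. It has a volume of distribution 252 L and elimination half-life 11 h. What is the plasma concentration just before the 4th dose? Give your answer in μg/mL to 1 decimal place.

2.5 μg/mL

f = (1/2)^(τ/t½) = (1/2)^(18/11) ≈ 0.3217.
C₀ = D/Vd = 1352/252 ≈ 5.365 μg/mL.
Before the 4th dose, 3 doses have been given. Superposition: Cmin = C₀·(f + f² + … + f^3).
≈ 5.365 × (0.3217 + 0.1035 + 0.0333) ≈ 5.365 × 0.4585 ≈ 2.460 μg/mL.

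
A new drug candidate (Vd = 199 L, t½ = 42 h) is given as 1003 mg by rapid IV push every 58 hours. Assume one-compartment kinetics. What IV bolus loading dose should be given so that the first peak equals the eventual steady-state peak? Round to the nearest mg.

f = (1/2)^(58/42) ≈ 0.383965; accumulation ratio R = 1/(1−f) ≈ 1.62328.
Loading dose to hit Cmax,ss on first dose: D_load = D_maint·R ≈ 1003 × 1.62328 ≈ 1628.15 mg.

1628 mg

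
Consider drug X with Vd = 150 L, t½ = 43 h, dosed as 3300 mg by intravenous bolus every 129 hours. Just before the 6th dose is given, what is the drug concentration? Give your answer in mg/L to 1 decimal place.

3.1 mg/L

f = (1/2)^(τ/t½) = (1/2)^(129/43) ≈ 0.1250.
C₀ = D/Vd = 3300/150 ≈ 22.000 mg/L.
Before the 6th dose, 5 doses have been given. Superposition: Cmin = C₀·(f + f² + … + f^5).
≈ 22.000 × (0.1250 + 0.0156 + 0.0020 + 0.0002 + 0.0000) ≈ 22.000 × 0.1428 ≈ 3.142 mg/L.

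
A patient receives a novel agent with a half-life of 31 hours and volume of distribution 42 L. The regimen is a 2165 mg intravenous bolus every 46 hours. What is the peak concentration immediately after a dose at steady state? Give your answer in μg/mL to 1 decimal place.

80.2 μg/mL

Over one 46-h interval, 46/31 ≈ 1.4839 half-lives elapse, leaving f ≈ 0.3575 of each dose.
At steady state, accumulation factor R = 1/(1 − e^(−kτ)) ≈ 1.5564.
Single-dose peak C₀ = D/Vd = 2165/42 ≈ 51.548 μg/mL.
Steady-state peak Cmax,ss = C₀·R ≈ 51.548 × 1.5564 ≈ 80.229 μg/mL.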